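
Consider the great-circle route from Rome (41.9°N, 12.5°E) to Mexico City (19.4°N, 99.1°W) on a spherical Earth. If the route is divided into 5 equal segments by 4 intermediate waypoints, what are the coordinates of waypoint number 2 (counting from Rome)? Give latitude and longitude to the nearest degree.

≈ (48°N, 40°W)

Write both endpoints as unit vectors p₁, p₂ with components (cos φ cos λ, cos φ sin λ, sin φ).
The central angle between the endpoints is δ = arccos(p₁·p₂) ≈ 1.607 rad (92.1°).
Interpolate at f = 2/5 with slerp weights a = sin((1−f)δ)/sin δ ≈ 0.822, b = sin(fδ)/sin δ ≈ 0.600.
p = a·p₁ + b·p₂ ≈ (0.508, -0.426, 0.748); φ = arcsin(p_z) ≈ 48.46°, λ = atan2(p_y, p_x) ≈ -40.00°.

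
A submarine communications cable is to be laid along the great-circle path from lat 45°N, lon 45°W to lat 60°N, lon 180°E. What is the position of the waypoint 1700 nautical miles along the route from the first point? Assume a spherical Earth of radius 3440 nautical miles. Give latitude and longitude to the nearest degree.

≈ lat 69°N, lon 75°W

Write both endpoints as unit vectors p₁, p₂ with components (cos φ cos λ, cos φ sin λ, sin φ).
The central angle between the endpoints is δ = arccos(p₁·p₂) ≈ 1.200 rad (68.8°). The total great-circle distance is δ·R ≈ 1.200 × 3440 ≈ 4128 nmi, so the target fraction is f = 1700/4128 ≈ 0.412.
Interpolate at f ≈ 0.412 with slerp weights a = sin((1−f)δ)/sin δ ≈ 0.696, b = sin(fδ)/sin δ ≈ 0.509.
p = a·p₁ + b·p₂ ≈ (0.094, -0.348, 0.933); φ = arcsin(p_z) ≈ 68.88°, λ = atan2(p_y, p_x) ≈ -74.96°.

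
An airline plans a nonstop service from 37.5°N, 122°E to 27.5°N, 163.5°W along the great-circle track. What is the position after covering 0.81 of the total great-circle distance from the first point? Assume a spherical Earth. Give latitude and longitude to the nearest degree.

≈ 33°N, 176°W

Write both endpoints as unit vectors p₁, p₂ with components (cos φ cos λ, cos φ sin λ, sin φ).
The central angle between the endpoints is δ = arccos(p₁·p₂) ≈ 1.082 rad (62.0°).
Interpolate at f = 0.81 with slerp weights a = sin((1−f)δ)/sin δ ≈ 0.231, b = sin(fδ)/sin δ ≈ 0.870.
p = a·p₁ + b·p₂ ≈ (-0.838, -0.064, 0.543); φ = arcsin(p_z) ≈ 32.87°, λ = atan2(p_y, p_x) ≈ -175.65°.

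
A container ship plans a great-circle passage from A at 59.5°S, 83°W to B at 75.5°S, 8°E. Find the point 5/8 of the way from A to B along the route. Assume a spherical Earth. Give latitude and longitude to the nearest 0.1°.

Write both endpoints as unit vectors p₁, p₂ with components (cos φ cos λ, cos φ sin λ, sin φ).
The central angle between the endpoints is δ = arccos(p₁·p₂) ≈ 0.588 rad (33.7°).
Interpolate at f = 5/8 with slerp weights a = sin((1−f)δ)/sin δ ≈ 0.394, b = sin(fδ)/sin δ ≈ 0.648.
p = a·p₁ + b·p₂ ≈ (0.185, -0.176, -0.967); φ = arcsin(p_z) ≈ -75.20°, λ = atan2(p_y, p_x) ≈ -43.58°.

≈ 75.2°S, 43.6°W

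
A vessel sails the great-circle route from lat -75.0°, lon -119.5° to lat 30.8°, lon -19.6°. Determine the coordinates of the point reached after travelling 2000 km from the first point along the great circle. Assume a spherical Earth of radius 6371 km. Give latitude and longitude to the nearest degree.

Write both endpoints as unit vectors p₁, p₂ with components (cos φ cos λ, cos φ sin λ, sin φ).
The central angle between the endpoints is δ = arccos(p₁·p₂) ≈ 2.133 rad (122.2°). The total great-circle distance is δ·R ≈ 2.133 × 6371 ≈ 13588 km, so the target fraction is f = 2000/13588 ≈ 0.147.
Interpolate at f ≈ 0.147 with slerp weights a = sin((1−f)δ)/sin δ ≈ 1.146, b = sin(fδ)/sin δ ≈ 0.365.
p = a·p₁ + b·p₂ ≈ (0.149, -0.363, -0.920); φ = arcsin(p_z) ≈ -66.88°, λ = atan2(p_y, p_x) ≈ -67.66°.

≈ lat -67°, lon -68°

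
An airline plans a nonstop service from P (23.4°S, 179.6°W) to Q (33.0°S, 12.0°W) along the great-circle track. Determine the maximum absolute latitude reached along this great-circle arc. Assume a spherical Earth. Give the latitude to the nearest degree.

≈ 79°S

The great circle lies in the plane with unit normal n̂ = (p₁ × p₂)/|p₁ × p₂|.
Here n̂_z ≈ +0.196; the vertex latitude is φ_max = arccos|n̂_z| ≈ 78.7°.
Check via Clairaut: cos φ_max = |cos φ₁| · sin C = cos(23.4°)·sin(167.7°) ≈ 0.196, again giving ≈ 78.7°.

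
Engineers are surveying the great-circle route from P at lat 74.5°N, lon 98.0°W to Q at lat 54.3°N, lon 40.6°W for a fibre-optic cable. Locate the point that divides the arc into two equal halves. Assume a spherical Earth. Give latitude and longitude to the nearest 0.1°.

Write both endpoints as unit vectors p₁, p₂ with components (cos φ cos λ, cos φ sin λ, sin φ).
The central angle between the endpoints is δ = arccos(p₁·p₂) ≈ 0.523 rad (29.9°).
Interpolate at f = 1/2 with slerp weights a = sin((1−f)δ)/sin δ ≈ 0.518, b = sin(fδ)/sin δ ≈ 0.518.
p = a·p₁ + b·p₂ ≈ (0.210, -0.334, 0.919); φ = arcsin(p_z) ≈ 66.79°, λ = atan2(p_y, p_x) ≈ -57.79°.

≈ lat 66.8°N, lon 57.8°W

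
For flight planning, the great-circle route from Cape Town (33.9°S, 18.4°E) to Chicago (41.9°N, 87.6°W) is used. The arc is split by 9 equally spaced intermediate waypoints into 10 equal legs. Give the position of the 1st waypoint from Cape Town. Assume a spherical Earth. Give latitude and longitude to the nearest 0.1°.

≈ 26.9°S, 6.7°E

From cos δ = sin φ₁ sin φ₂ + cos φ₁ cos φ₂ cos Δλ, the central angle is δ ≈ 2.145 rad (122.9°).
Interpolate at f = 1/10 with slerp weights a = sin((1−f)δ)/sin δ ≈ 1.115, b = sin(fδ)/sin δ ≈ 0.253.
p = a·p₁ + b·p₂ ≈ (0.886, 0.104, -0.452); φ = arcsin(p_z) ≈ -26.90°, λ = atan2(p_y, p_x) ≈ 6.67°.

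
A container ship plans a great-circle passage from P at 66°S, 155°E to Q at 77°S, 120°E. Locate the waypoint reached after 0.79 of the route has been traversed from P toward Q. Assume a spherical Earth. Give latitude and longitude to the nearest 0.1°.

≈ 75.3°S, 131.2°E

The haversine formula gives a central angle δ ≈ 0.265 rad (15.2°) between the endpoints.
Interpolate at f = 0.79 with slerp weights a = sin((1−f)δ)/sin δ ≈ 0.212, b = sin(fδ)/sin δ ≈ 0.793.
p = a·p₁ + b·p₂ ≈ (-0.168, 0.191, -0.967); φ = arcsin(p_z) ≈ -75.28°, λ = atan2(p_y, p_x) ≈ 131.24°.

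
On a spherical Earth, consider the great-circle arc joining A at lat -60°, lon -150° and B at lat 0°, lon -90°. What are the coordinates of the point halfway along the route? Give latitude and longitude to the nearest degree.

From cos δ = sin φ₁ sin φ₂ + cos φ₁ cos φ₂ cos Δλ, the central angle is δ ≈ 1.318 rad (75.5°).
Interpolate at f = 1/2 with slerp weights a = sin((1−f)δ)/sin δ ≈ 0.632, b = sin(fδ)/sin δ ≈ 0.632.
p = a·p₁ + b·p₂ ≈ (-0.274, -0.791, -0.548); φ = arcsin(p_z) ≈ -33.21°, λ = atan2(p_y, p_x) ≈ -109.11°.

≈ lat -33°, lon -109°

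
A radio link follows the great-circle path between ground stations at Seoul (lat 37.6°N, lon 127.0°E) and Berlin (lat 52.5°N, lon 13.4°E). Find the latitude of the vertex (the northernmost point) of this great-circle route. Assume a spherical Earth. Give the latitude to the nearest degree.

The great circle lies in the plane with unit normal n̂ = (p₁ × p₂)/|p₁ × p₂|.
Here n̂_z ≈ -0.462; the vertex latitude is φ_max = arccos|n̂_z| ≈ 62.5°.

≈ 62°N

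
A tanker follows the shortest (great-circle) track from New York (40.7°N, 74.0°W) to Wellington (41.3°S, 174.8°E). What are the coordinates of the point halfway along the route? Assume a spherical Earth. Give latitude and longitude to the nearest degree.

≈ (1°S, 129°W)

Convert each endpoint to a unit vector on the sphere (x = cos φ cos λ, y = cos φ sin λ, z = sin φ).
The central angle between the endpoints is δ = arccos(p₁·p₂) ≈ 2.261 rad (129.5°).
Interpolate at f = 1/2 with slerp weights a = sin((1−f)δ)/sin δ ≈ 1.173, b = sin(fδ)/sin δ ≈ 1.173.
p = a·p₁ + b·p₂ ≈ (-0.632, -0.775, -0.009); φ = arcsin(p_z) ≈ -0.53°, λ = atan2(p_y, p_x) ≈ -129.22°.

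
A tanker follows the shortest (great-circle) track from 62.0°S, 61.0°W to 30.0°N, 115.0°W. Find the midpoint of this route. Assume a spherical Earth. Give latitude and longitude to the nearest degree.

Write both endpoints as unit vectors p₁, p₂ with components (cos φ cos λ, cos φ sin λ, sin φ).
The central angle between the endpoints is δ = arccos(p₁·p₂) ≈ 1.775 rad (101.7°).
Interpolate at f = 1/2 with slerp weights a = sin((1−f)δ)/sin δ ≈ 0.792, b = sin(fδ)/sin δ ≈ 0.792.
p = a·p₁ + b·p₂ ≈ (-0.110, -0.947, -0.303); φ = arcsin(p_z) ≈ -17.65°, λ = atan2(p_y, p_x) ≈ -96.60°.

≈ 18°S, 97°W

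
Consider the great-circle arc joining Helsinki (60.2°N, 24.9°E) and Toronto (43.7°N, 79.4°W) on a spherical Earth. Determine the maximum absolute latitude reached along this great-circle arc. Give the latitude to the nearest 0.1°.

≈ 66.1°N

The great circle lies in the plane with unit normal n̂ = (p₁ × p₂)/|p₁ × p₂|.
Here n̂_z ≈ -0.405; the vertex latitude is φ_max = arccos|n̂_z| ≈ 66.1°.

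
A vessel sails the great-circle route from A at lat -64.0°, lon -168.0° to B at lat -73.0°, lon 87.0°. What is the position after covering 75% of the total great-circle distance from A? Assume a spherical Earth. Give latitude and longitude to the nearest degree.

Convert each endpoint to a unit vector on the sphere (x = cos φ cos λ, y = cos φ sin λ, z = sin φ).
The central angle between the endpoints is δ = arccos(p₁·p₂) ≈ 0.598 rad (34.3°).
Interpolate at f = 0.75 with slerp weights a = sin((1−f)δ)/sin δ ≈ 0.265, b = sin(fδ)/sin δ ≈ 0.770.
p = a·p₁ + b·p₂ ≈ (-0.102, 0.201, -0.974); φ = arcsin(p_z) ≈ -76.99°, λ = atan2(p_y, p_x) ≈ 116.86°.

≈ lat -77°, lon 117°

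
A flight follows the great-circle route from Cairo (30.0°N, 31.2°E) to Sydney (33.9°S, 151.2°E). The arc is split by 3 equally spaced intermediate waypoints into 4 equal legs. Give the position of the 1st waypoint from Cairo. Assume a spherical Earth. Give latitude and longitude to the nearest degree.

≈ (15°N, 62°E)

Convert each endpoint to a unit vector on the sphere (x = cos φ cos λ, y = cos φ sin λ, z = sin φ).
The central angle between the endpoints is δ = arccos(p₁·p₂) ≈ 2.263 rad (129.7°).
Interpolate at f = 1/4 with slerp weights a = sin((1−f)δ)/sin δ ≈ 1.289, b = sin(fδ)/sin δ ≈ 0.696.
p = a·p₁ + b·p₂ ≈ (0.448, 0.857, 0.256); φ = arcsin(p_z) ≈ 14.83°, λ = atan2(p_y, p_x) ≈ 62.38°.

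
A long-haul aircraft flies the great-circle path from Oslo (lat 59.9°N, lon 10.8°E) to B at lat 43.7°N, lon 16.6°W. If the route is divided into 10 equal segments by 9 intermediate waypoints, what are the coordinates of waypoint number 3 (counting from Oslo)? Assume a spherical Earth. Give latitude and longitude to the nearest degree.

Write both endpoints as unit vectors p₁, p₂ with components (cos φ cos λ, cos φ sin λ, sin φ).
The central angle between the endpoints is δ = arccos(p₁·p₂) ≈ 0.404 rad (23.1°).
Interpolate at f = 3/10 with slerp weights a = sin((1−f)δ)/sin δ ≈ 0.710, b = sin(fδ)/sin δ ≈ 0.308.
p = a·p₁ + b·p₂ ≈ (0.563, 0.003, 0.827); φ = arcsin(p_z) ≈ 55.75°, λ = atan2(p_y, p_x) ≈ 0.32°.

≈ lat 56°N, lon 0°E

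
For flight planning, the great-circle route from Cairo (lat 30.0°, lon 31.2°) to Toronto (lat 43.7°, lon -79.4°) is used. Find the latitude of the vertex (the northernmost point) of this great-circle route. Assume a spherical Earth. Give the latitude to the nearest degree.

≈ 54°

The great circle lies in the plane with unit normal n̂ = (p₁ × p₂)/|p₁ × p₂|.
Here n̂_z ≈ -0.591; the vertex latitude is φ_max = arccos|n̂_z| ≈ 53.8°.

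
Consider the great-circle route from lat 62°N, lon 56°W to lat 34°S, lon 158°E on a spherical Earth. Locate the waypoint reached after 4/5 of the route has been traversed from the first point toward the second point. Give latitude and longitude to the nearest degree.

≈ lat 8°S, lon 171°E

Convert each endpoint to a unit vector on the sphere (x = cos φ cos λ, y = cos φ sin λ, z = sin φ).
The central angle between the endpoints is δ = arccos(p₁·p₂) ≈ 2.526 rad (144.7°).
Interpolate at f = 4/5 with slerp weights a = sin((1−f)δ)/sin δ ≈ 0.838, b = sin(fδ)/sin δ ≈ 1.559.
p = a·p₁ + b·p₂ ≈ (-0.979, 0.158, -0.132); φ = arcsin(p_z) ≈ -7.58°, λ = atan2(p_y, p_x) ≈ 170.82°.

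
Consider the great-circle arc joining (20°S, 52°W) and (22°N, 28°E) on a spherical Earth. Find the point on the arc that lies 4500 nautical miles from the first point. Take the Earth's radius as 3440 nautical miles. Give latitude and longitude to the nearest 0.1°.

≈ (16.3°N, 14.8°E)

From cos δ = sin φ₁ sin φ₂ + cos φ₁ cos φ₂ cos Δλ, the central angle is δ ≈ 1.548 rad (88.7°). The total great-circle distance is δ·R ≈ 1.548 × 3440 ≈ 5324 nmi, so the target fraction is f = 4500/5324 ≈ 0.845.
Interpolate at f ≈ 0.845 with slerp weights a = sin((1−f)δ)/sin δ ≈ 0.237, b = sin(fδ)/sin δ ≈ 0.966.
p = a·p₁ + b·p₂ ≈ (0.928, 0.245, 0.281); φ = arcsin(p_z) ≈ 16.30°, λ = atan2(p_y, p_x) ≈ 14.78°.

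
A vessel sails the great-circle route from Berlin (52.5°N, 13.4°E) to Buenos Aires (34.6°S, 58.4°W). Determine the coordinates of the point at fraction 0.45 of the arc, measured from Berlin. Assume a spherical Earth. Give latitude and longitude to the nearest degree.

≈ 16°N, 26°W

The haversine formula gives a central angle δ ≈ 1.869 rad (107.1°) between the endpoints.
Interpolate at f = 0.45 with slerp weights a = sin((1−f)δ)/sin δ ≈ 0.896, b = sin(fδ)/sin δ ≈ 0.780.
p = a·p₁ + b·p₂ ≈ (0.867, -0.420, 0.268); φ = arcsin(p_z) ≈ 15.54°, λ = atan2(p_y, p_x) ≈ -25.87°.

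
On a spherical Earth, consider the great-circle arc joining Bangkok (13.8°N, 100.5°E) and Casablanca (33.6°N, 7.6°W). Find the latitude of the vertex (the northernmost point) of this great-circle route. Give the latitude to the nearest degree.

The great circle lies in the plane with unit normal n̂ = (p₁ × p₂)/|p₁ × p₂|.
Here n̂_z ≈ -0.774; the vertex latitude is φ_max = arccos|n̂_z| ≈ 39.3°.

≈ 39°N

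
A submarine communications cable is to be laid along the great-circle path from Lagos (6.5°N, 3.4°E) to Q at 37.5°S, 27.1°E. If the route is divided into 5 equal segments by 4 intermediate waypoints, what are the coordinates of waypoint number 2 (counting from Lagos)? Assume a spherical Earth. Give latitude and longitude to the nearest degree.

≈ 11°S, 12°E

The haversine formula gives a central angle δ ≈ 0.859 rad (49.2°) between the endpoints.
Interpolate at f = 2/5 with slerp weights a = sin((1−f)δ)/sin δ ≈ 0.651, b = sin(fδ)/sin δ ≈ 0.445.
p = a·p₁ + b·p₂ ≈ (0.960, 0.199, -0.197); φ = arcsin(p_z) ≈ -11.37°, λ = atan2(p_y, p_x) ≈ 11.72°.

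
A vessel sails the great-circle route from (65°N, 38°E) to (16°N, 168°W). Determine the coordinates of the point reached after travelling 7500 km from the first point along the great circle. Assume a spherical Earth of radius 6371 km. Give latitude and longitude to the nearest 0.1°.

≈ (44.5°N, 175.3°W)

Write both endpoints as unit vectors p₁, p₂ with components (cos φ cos λ, cos φ sin λ, sin φ).
The central angle between the endpoints is δ = arccos(p₁·p₂) ≈ 1.686 rad (96.6°). The total great-circle distance is δ·R ≈ 1.686 × 6371 ≈ 10744 km, so the target fraction is f = 7500/10744 ≈ 0.698.
Interpolate at f ≈ 0.698 with slerp weights a = sin((1−f)δ)/sin δ ≈ 0.491, b = sin(fδ)/sin δ ≈ 0.930.
p = a·p₁ + b·p₂ ≈ (-0.711, -0.058, 0.701); φ = arcsin(p_z) ≈ 44.51°, λ = atan2(p_y, p_x) ≈ -175.32°.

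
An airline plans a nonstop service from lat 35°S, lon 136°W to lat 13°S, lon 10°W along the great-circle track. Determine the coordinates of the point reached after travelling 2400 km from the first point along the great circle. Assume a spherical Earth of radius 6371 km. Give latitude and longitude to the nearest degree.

Convert each endpoint to a unit vector on the sphere (x = cos φ cos λ, y = cos φ sin λ, z = sin φ).
The central angle between the endpoints is δ = arccos(p₁·p₂) ≈ 1.918 rad (109.9°). The total great-circle distance is δ·R ≈ 1.918 × 6371 ≈ 12219 km, so the target fraction is f = 2400/12219 ≈ 0.196.
Interpolate at f ≈ 0.196 with slerp weights a = sin((1−f)δ)/sin δ ≈ 1.063, b = sin(fδ)/sin δ ≈ 0.391.
p = a·p₁ + b·p₂ ≈ (-0.251, -0.671, -0.698); φ = arcsin(p_z) ≈ -44.24°, λ = atan2(p_y, p_x) ≈ -110.51°.

≈ lat 44°S, lon 111°W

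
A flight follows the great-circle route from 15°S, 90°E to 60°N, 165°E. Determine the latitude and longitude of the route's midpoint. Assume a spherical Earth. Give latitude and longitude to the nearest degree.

Write both endpoints as unit vectors p₁, p₂ with components (cos φ cos λ, cos φ sin λ, sin φ).
The central angle between the endpoints is δ = arccos(p₁·p₂) ≈ 1.670 rad (95.7°).
Interpolate at f = 1/2 with slerp weights a = sin((1−f)δ)/sin δ ≈ 0.745, b = sin(fδ)/sin δ ≈ 0.745.
p = a·p₁ + b·p₂ ≈ (-0.360, 0.816, 0.452); φ = arcsin(p_z) ≈ 26.90°, λ = atan2(p_y, p_x) ≈ 113.79°.

≈ 27°N, 114°E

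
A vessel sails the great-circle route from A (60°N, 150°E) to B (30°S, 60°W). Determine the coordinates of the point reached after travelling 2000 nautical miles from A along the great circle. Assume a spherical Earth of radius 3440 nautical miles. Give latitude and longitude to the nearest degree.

≈ (65°N, 133°W)

The haversine formula gives a central angle δ ≈ 2.512 rad (143.9°) between the endpoints. The total great-circle distance is δ·R ≈ 2.512 × 3440 ≈ 8640 nmi, so the target fraction is f = 2000/8640 ≈ 0.231.
Interpolate at f ≈ 0.231 with slerp weights a = sin((1−f)δ)/sin δ ≈ 1.589, b = sin(fδ)/sin δ ≈ 0.932.
p = a·p₁ + b·p₂ ≈ (-0.284, -0.302, 0.910); φ = arcsin(p_z) ≈ 65.50°, λ = atan2(p_y, p_x) ≈ -133.29°.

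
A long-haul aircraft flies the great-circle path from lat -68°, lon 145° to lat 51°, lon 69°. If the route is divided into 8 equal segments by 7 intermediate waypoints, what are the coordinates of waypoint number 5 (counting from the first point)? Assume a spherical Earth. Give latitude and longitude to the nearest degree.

≈ lat 5°, lon 91°

Convert each endpoint to a unit vector on the sphere (x = cos φ cos λ, y = cos φ sin λ, z = sin φ).
The central angle between the endpoints is δ = arccos(p₁·p₂) ≈ 2.296 rad (131.6°).
Interpolate at f = 5/8 with slerp weights a = sin((1−f)δ)/sin δ ≈ 1.014, b = sin(fδ)/sin δ ≈ 1.324.
p = a·p₁ + b·p₂ ≈ (-0.012, 0.996, 0.089); φ = arcsin(p_z) ≈ 5.11°, λ = atan2(p_y, p_x) ≈ 90.72°.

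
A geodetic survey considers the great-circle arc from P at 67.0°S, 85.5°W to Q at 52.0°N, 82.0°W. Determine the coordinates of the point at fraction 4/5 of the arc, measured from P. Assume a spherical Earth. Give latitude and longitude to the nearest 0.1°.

≈ 28.2°N, 82.7°W

Convert each endpoint to a unit vector on the sphere (x = cos φ cos λ, y = cos φ sin λ, z = sin φ).
The central angle between the endpoints is δ = arccos(p₁·p₂) ≈ 2.077 rad (119.0°).
Interpolate at f = 4/5 with slerp weights a = sin((1−f)δ)/sin δ ≈ 0.462, b = sin(fδ)/sin δ ≈ 1.139.
p = a·p₁ + b·p₂ ≈ (0.112, -0.874, 0.473); φ = arcsin(p_z) ≈ 28.20°, λ = atan2(p_y, p_x) ≈ -82.72°.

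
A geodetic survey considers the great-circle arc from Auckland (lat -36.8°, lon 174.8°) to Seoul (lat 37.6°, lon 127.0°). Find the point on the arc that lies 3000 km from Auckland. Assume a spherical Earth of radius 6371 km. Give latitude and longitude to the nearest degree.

≈ lat -14°, lon 159°

Convert each endpoint to a unit vector on the sphere (x = cos φ cos λ, y = cos φ sin λ, z = sin φ).
The central angle between the endpoints is δ = arccos(p₁·p₂) ≈ 1.510 rad (86.5°). The total great-circle distance is δ·R ≈ 1.510 × 6371 ≈ 9621 km, so the target fraction is f = 3000/9621 ≈ 0.312.
Interpolate at f ≈ 0.312 with slerp weights a = sin((1−f)δ)/sin δ ≈ 0.864, b = sin(fδ)/sin δ ≈ 0.455.
p = a·p₁ + b·p₂ ≈ (-0.905, 0.350, -0.240); φ = arcsin(p_z) ≈ -13.89°, λ = atan2(p_y, p_x) ≈ 158.85°.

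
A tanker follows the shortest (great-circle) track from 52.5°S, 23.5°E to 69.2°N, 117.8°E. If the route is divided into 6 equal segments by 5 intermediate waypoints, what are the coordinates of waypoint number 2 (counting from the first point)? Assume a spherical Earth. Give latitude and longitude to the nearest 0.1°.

The haversine formula gives a central angle δ ≈ 2.431 rad (139.3°) between the endpoints.
Interpolate at f = 2/6 with slerp weights a = sin((1−f)δ)/sin δ ≈ 1.531, b = sin(fδ)/sin δ ≈ 1.110.
p = a·p₁ + b·p₂ ≈ (0.671, 0.720, -0.176); φ = arcsin(p_z) ≈ -10.16°, λ = atan2(p_y, p_x) ≈ 47.05°.

≈ 10.2°S, 47.0°E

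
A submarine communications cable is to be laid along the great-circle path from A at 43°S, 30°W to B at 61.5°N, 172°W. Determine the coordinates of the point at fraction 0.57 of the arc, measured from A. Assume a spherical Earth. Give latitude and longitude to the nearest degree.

Write both endpoints as unit vectors p₁, p₂ with components (cos φ cos λ, cos φ sin λ, sin φ).
The central angle between the endpoints is δ = arccos(p₁·p₂) ≈ 2.635 rad (151.0°).
Interpolate at f = 0.57 with slerp weights a = sin((1−f)δ)/sin δ ≈ 1.866, b = sin(fδ)/sin δ ≈ 2.056.
p = a·p₁ + b·p₂ ≈ (0.211, -0.819, 0.534); φ = arcsin(p_z) ≈ 32.26°, λ = atan2(p_y, p_x) ≈ -75.57°.

≈ 32°N, 76°W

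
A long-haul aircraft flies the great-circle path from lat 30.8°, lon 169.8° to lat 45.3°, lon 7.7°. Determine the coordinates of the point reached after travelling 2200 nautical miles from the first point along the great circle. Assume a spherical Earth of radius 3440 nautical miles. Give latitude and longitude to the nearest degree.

The haversine formula gives a central angle δ ≈ 1.783 rad (102.2°) between the endpoints. The total great-circle distance is δ·R ≈ 1.783 × 3440 ≈ 6135 nmi, so the target fraction is f = 2200/6135 ≈ 0.359.
Interpolate at f ≈ 0.359 with slerp weights a = sin((1−f)δ)/sin δ ≈ 0.931, b = sin(fδ)/sin δ ≈ 0.611.
p = a·p₁ + b·p₂ ≈ (-0.362, 0.199, 0.911); φ = arcsin(p_z) ≈ 65.62°, λ = atan2(p_y, p_x) ≈ 151.15°.

≈ lat 66°, lon 151°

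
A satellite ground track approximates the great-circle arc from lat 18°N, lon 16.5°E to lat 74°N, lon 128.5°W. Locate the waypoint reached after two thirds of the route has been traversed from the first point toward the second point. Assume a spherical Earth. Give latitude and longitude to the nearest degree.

From cos δ = sin φ₁ sin φ₂ + cos φ₁ cos φ₂ cos Δλ, the central angle is δ ≈ 1.488 rad (85.3°).
Interpolate at f = 2/3 with slerp weights a = sin((1−f)δ)/sin δ ≈ 0.478, b = sin(fδ)/sin δ ≈ 0.840.
p = a·p₁ + b·p₂ ≈ (0.291, -0.052, 0.955); φ = arcsin(p_z) ≈ 72.78°, λ = atan2(p_y, p_x) ≈ -10.16°.

≈ lat 73°N, lon 10°W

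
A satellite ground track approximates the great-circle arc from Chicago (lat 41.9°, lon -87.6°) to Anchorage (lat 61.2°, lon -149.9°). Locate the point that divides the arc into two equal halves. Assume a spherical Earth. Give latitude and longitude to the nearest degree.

≈ lat 56°, lon -111°

Write both endpoints as unit vectors p₁, p₂ with components (cos φ cos λ, cos φ sin λ, sin φ).
The central angle between the endpoints is δ = arccos(p₁·p₂) ≈ 0.720 rad (41.2°).
Interpolate at f = 1/2 with slerp weights a = sin((1−f)δ)/sin δ ≈ 0.534, b = sin(fδ)/sin δ ≈ 0.534.
p = a·p₁ + b·p₂ ≈ (-0.206, -0.526, 0.825); φ = arcsin(p_z) ≈ 55.58°, λ = atan2(p_y, p_x) ≈ -111.37°.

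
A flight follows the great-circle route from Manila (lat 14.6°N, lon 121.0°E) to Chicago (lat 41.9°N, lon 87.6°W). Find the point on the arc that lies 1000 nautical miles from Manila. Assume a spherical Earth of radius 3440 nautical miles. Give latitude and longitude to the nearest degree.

Write both endpoints as unit vectors p₁, p₂ with components (cos φ cos λ, cos φ sin λ, sin φ).
The central angle between the endpoints is δ = arccos(p₁·p₂) ≈ 2.053 rad (117.6°). The total great-circle distance is δ·R ≈ 2.053 × 3440 ≈ 7064 nmi, so the target fraction is f = 1000/7064 ≈ 0.142.
Interpolate at f ≈ 0.142 with slerp weights a = sin((1−f)δ)/sin δ ≈ 1.108, b = sin(fδ)/sin δ ≈ 0.324.
p = a·p₁ + b·p₂ ≈ (-0.542, 0.679, 0.495); φ = arcsin(p_z) ≈ 29.70°, λ = atan2(p_y, p_x) ≈ 128.63°.

≈ lat 30°N, lon 129°E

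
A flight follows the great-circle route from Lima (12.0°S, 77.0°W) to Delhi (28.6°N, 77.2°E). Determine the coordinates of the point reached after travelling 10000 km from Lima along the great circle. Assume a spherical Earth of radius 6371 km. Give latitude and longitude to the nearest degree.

Convert each endpoint to a unit vector on the sphere (x = cos φ cos λ, y = cos φ sin λ, z = sin φ).
The central angle between the endpoints is δ = arccos(p₁·p₂) ≈ 2.632 rad (150.8°). The total great-circle distance is δ·R ≈ 2.632 × 6371 ≈ 16766 km, so the target fraction is f = 10000/16766 ≈ 0.596.
Interpolate at f ≈ 0.596 with slerp weights a = sin((1−f)δ)/sin δ ≈ 1.789, b = sin(fδ)/sin δ ≈ 2.048.
p = a·p₁ + b·p₂ ≈ (0.792, 0.049, 0.609); φ = arcsin(p_z) ≈ 37.49°, λ = atan2(p_y, p_x) ≈ 3.53°.

≈ 37°N, 4°E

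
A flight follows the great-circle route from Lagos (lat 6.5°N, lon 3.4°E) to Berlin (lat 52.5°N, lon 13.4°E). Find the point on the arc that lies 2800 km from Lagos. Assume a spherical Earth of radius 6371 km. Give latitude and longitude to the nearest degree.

From cos δ = sin φ₁ sin φ₂ + cos φ₁ cos φ₂ cos Δλ, the central angle is δ ≈ 0.816 rad (46.7°). The total great-circle distance is δ·R ≈ 0.816 × 6371 ≈ 5196 km, so the target fraction is f = 2800/5196 ≈ 0.539.
Interpolate at f ≈ 0.539 with slerp weights a = sin((1−f)δ)/sin δ ≈ 0.504, b = sin(fδ)/sin δ ≈ 0.584.
p = a·p₁ + b·p₂ ≈ (0.846, 0.112, 0.521); φ = arcsin(p_z) ≈ 31.38°, λ = atan2(p_y, p_x) ≈ 7.55°.

≈ lat 31°N, lon 8°E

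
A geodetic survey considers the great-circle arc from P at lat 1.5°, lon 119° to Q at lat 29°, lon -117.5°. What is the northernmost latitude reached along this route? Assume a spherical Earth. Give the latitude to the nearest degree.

≈ 34°

The great circle lies in the plane with unit normal n̂ = (p₁ × p₂)/|p₁ × p₂|.
Here n̂_z ≈ +0.826; the vertex latitude is φ_max = arccos|n̂_z| ≈ 34.3°.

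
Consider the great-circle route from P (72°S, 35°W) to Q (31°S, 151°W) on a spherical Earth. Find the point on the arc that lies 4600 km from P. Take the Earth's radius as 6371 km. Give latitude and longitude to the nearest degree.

≈ (56°S, 137°W)

Convert each endpoint to a unit vector on the sphere (x = cos φ cos λ, y = cos φ sin λ, z = sin φ).
The central angle between the endpoints is δ = arccos(p₁·p₂) ≈ 1.188 rad (68.1°). The total great-circle distance is δ·R ≈ 1.188 × 6371 ≈ 7567 km, so the target fraction is f = 4600/7567 ≈ 0.608.
Interpolate at f ≈ 0.608 with slerp weights a = sin((1−f)δ)/sin δ ≈ 0.484, b = sin(fδ)/sin δ ≈ 0.713.
p = a·p₁ + b·p₂ ≈ (-0.412, -0.382, -0.827); φ = arcsin(p_z) ≈ -55.84°, λ = atan2(p_y, p_x) ≈ -137.14°.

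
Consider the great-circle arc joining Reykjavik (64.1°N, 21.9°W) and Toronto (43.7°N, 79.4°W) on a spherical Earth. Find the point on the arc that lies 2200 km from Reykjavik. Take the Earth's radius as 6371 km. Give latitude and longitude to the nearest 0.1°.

≈ (56.6°N, 59.7°W)

Write both endpoints as unit vectors p₁, p₂ with components (cos φ cos λ, cos φ sin λ, sin φ).
The central angle between the endpoints is δ = arccos(p₁·p₂) ≈ 0.658 rad (37.7°). The total great-circle distance is δ·R ≈ 0.658 × 6371 ≈ 4193 km, so the target fraction is f = 2200/4193 ≈ 0.525.
Interpolate at f ≈ 0.525 with slerp weights a = sin((1−f)δ)/sin δ ≈ 0.503, b = sin(fδ)/sin δ ≈ 0.553.
p = a·p₁ + b·p₂ ≈ (0.277, -0.475, 0.835); φ = arcsin(p_z) ≈ 56.61°, λ = atan2(p_y, p_x) ≈ -59.72°.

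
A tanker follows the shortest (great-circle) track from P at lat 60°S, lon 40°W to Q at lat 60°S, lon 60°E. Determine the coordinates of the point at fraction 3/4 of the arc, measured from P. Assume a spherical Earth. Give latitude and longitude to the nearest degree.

From cos δ = sin φ₁ sin φ₂ + cos φ₁ cos φ₂ cos Δλ, the central angle is δ ≈ 0.786 rad (45.0°).
Interpolate at f = 3/4 with slerp weights a = sin((1−f)δ)/sin δ ≈ 0.276, b = sin(fδ)/sin δ ≈ 0.786.
p = a·p₁ + b·p₂ ≈ (0.302, 0.252, -0.919); φ = arcsin(p_z) ≈ -66.85°, λ = atan2(p_y, p_x) ≈ 39.78°.

≈ lat 67°S, lon 40°E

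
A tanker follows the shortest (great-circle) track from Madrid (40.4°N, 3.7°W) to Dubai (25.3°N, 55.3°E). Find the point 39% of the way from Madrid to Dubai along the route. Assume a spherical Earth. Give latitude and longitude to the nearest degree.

≈ 38°N, 22°E

Write both endpoints as unit vectors p₁, p₂ with components (cos φ cos λ, cos φ sin λ, sin φ).
The central angle between the endpoints is δ = arccos(p₁·p₂) ≈ 0.887 rad (50.8°).
Interpolate at f = 0.39 with slerp weights a = sin((1−f)δ)/sin δ ≈ 0.664, b = sin(fδ)/sin δ ≈ 0.437.
p = a·p₁ + b·p₂ ≈ (0.730, 0.292, 0.618); φ = arcsin(p_z) ≈ 38.14°, λ = atan2(p_y, p_x) ≈ 21.83°.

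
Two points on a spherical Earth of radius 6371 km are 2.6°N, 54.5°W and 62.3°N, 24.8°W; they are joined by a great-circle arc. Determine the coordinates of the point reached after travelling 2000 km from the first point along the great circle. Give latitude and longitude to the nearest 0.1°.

From cos δ = sin φ₁ sin φ₂ + cos φ₁ cos φ₂ cos Δλ, the central angle is δ ≈ 1.111 rad (63.7°). The total great-circle distance is δ·R ≈ 1.111 × 6371 ≈ 7080 km, so the target fraction is f = 2000/7080 ≈ 0.282.
Interpolate at f ≈ 0.282 with slerp weights a = sin((1−f)δ)/sin δ ≈ 0.798, b = sin(fδ)/sin δ ≈ 0.345.
p = a·p₁ + b·p₂ ≈ (0.608, -0.716, 0.341); φ = arcsin(p_z) ≈ 19.95°, λ = atan2(p_y, p_x) ≈ -49.66°.

≈ 20.0°N, 49.7°W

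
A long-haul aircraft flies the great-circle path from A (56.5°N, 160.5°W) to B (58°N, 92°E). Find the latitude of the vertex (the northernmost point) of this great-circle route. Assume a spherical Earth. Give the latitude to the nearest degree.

The great circle lies in the plane with unit normal n̂ = (p₁ × p₂)/|p₁ × p₂|.
Here n̂_z ≈ -0.355; the vertex latitude is φ_max = arccos|n̂_z| ≈ 69.2°.

≈ 69°N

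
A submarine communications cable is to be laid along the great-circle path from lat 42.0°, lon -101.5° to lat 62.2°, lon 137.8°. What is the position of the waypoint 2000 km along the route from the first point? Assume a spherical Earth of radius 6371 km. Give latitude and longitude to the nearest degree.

≈ lat 57°, lon -116°

The haversine formula gives a central angle δ ≈ 1.143 rad (65.5°) between the endpoints. The total great-circle distance is δ·R ≈ 1.143 × 6371 ≈ 7281 km, so the target fraction is f = 2000/7281 ≈ 0.275.
Interpolate at f ≈ 0.275 with slerp weights a = sin((1−f)δ)/sin δ ≈ 0.810, b = sin(fδ)/sin δ ≈ 0.339.
p = a·p₁ + b·p₂ ≈ (-0.237, -0.484, 0.842); φ = arcsin(p_z) ≈ 57.40°, λ = atan2(p_y, p_x) ≈ -116.13°.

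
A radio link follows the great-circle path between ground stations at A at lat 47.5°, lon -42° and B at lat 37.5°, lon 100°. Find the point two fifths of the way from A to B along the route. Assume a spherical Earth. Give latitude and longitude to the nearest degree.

≈ lat 70°, lon 16°

Convert each endpoint to a unit vector on the sphere (x = cos φ cos λ, y = cos φ sin λ, z = sin φ).
The central angle between the endpoints is δ = arccos(p₁·p₂) ≈ 1.544 rad (88.5°).
Interpolate at f = 2/5 with slerp weights a = sin((1−f)δ)/sin δ ≈ 0.800, b = sin(fδ)/sin δ ≈ 0.579.
p = a·p₁ + b·p₂ ≈ (0.322, 0.091, 0.942); φ = arcsin(p_z) ≈ 70.46°, λ = atan2(p_y, p_x) ≈ 15.81°.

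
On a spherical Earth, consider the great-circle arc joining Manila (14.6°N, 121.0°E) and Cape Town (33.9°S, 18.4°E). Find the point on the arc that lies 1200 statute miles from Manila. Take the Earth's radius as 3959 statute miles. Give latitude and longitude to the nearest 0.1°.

≈ 5.2°N, 106.2°E

Convert each endpoint to a unit vector on the sphere (x = cos φ cos λ, y = cos φ sin λ, z = sin φ).
The central angle between the endpoints is δ = arccos(p₁·p₂) ≈ 1.892 rad (108.4°). The total great-circle distance is δ·R ≈ 1.892 × 3959 ≈ 7491 mi, so the target fraction is f = 1200/7491 ≈ 0.160.
Interpolate at f ≈ 0.160 with slerp weights a = sin((1−f)δ)/sin δ ≈ 1.054, b = sin(fδ)/sin δ ≈ 0.315.
p = a·p₁ + b·p₂ ≈ (-0.277, 0.957, 0.090); φ = arcsin(p_z) ≈ 5.17°, λ = atan2(p_y, p_x) ≈ 106.18°.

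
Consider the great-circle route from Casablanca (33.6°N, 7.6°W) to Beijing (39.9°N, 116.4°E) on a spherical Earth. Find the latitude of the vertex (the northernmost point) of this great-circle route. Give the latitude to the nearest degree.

≈ 58°N

The great circle lies in the plane with unit normal n̂ = (p₁ × p₂)/|p₁ × p₂|.
Here n̂_z ≈ +0.530; the vertex latitude is φ_max = arccos|n̂_z| ≈ 58.0°.
Check via Clairaut: cos φ_max = |cos φ₁| · sin C = cos(33.6°)·sin(39.5°) ≈ 0.530, again giving ≈ 58.0°.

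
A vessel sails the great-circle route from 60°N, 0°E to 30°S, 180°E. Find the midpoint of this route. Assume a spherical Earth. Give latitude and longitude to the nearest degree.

The haversine formula gives a central angle δ ≈ 2.618 rad (150.0°) between the endpoints.
Interpolate at f = 1/2 with slerp weights a = sin((1−f)δ)/sin δ ≈ 1.932, b = sin(fδ)/sin δ ≈ 1.932.
p = a·p₁ + b·p₂ ≈ (-0.707, -0.000, 0.707); φ = arcsin(p_z) ≈ 45.00°, λ = atan2(p_y, p_x) ≈ -180.00°.

≈ 45°N, 180°E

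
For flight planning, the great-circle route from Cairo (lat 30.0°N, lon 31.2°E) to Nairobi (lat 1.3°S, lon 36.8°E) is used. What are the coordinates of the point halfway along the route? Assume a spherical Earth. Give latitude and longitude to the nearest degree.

Write both endpoints as unit vectors p₁, p₂ with components (cos φ cos λ, cos φ sin λ, sin φ).
The central angle between the endpoints is δ = arccos(p₁·p₂) ≈ 0.554 rad (31.8°).
Interpolate at f = 1/2 with slerp weights a = sin((1−f)δ)/sin δ ≈ 0.520, b = sin(fδ)/sin δ ≈ 0.520.
p = a·p₁ + b·p₂ ≈ (0.801, 0.545, 0.248); φ = arcsin(p_z) ≈ 14.37°, λ = atan2(p_y, p_x) ≈ 34.20°.

≈ lat 14°N, lon 34°E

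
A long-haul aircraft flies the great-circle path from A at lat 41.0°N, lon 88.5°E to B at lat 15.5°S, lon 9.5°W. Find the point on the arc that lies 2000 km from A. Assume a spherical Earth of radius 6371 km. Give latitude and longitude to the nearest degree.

Convert each endpoint to a unit vector on the sphere (x = cos φ cos λ, y = cos φ sin λ, z = sin φ).
The central angle between the endpoints is δ = arccos(p₁·p₂) ≈ 1.851 rad (106.1°). The total great-circle distance is δ·R ≈ 1.851 × 6371 ≈ 11793 km, so the target fraction is f = 2000/11793 ≈ 0.170.
Interpolate at f ≈ 0.170 with slerp weights a = sin((1−f)δ)/sin δ ≈ 1.040, b = sin(fδ)/sin δ ≈ 0.321.
p = a·p₁ + b·p₂ ≈ (0.326, 0.734, 0.596); φ = arcsin(p_z) ≈ 36.61°, λ = atan2(p_y, p_x) ≈ 66.04°.

≈ lat 37°N, lon 66°E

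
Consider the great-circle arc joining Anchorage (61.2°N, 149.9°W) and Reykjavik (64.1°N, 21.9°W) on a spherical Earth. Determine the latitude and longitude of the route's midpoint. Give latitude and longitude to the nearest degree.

Write both endpoints as unit vectors p₁, p₂ with components (cos φ cos λ, cos φ sin λ, sin φ).
The central angle between the endpoints is δ = arccos(p₁·p₂) ≈ 0.852 rad (48.8°).
Interpolate at f = 1/2 with slerp weights a = sin((1−f)δ)/sin δ ≈ 0.549, b = sin(fδ)/sin δ ≈ 0.549.
p = a·p₁ + b·p₂ ≈ (-0.006, -0.222, 0.975); φ = arcsin(p_z) ≈ 77.16°, λ = atan2(p_y, p_x) ≈ -91.63°.

≈ 77°N, 92°W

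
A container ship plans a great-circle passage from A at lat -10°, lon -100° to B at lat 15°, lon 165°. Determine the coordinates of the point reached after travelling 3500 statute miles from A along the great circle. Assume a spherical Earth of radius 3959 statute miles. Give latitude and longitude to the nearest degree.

≈ lat 4°, lon -149°

Convert each endpoint to a unit vector on the sphere (x = cos φ cos λ, y = cos φ sin λ, z = sin φ).
The central angle between the endpoints is δ = arccos(p₁·p₂) ≈ 1.699 rad (97.3°). The total great-circle distance is δ·R ≈ 1.699 × 3959 ≈ 6726 mi, so the target fraction is f = 3500/6726 ≈ 0.520.
Interpolate at f ≈ 0.520 with slerp weights a = sin((1−f)δ)/sin δ ≈ 0.734, b = sin(fδ)/sin δ ≈ 0.780.
p = a·p₁ + b·p₂ ≈ (-0.853, -0.517, 0.074); φ = arcsin(p_z) ≈ 4.27°, λ = atan2(p_y, p_x) ≈ -148.80°.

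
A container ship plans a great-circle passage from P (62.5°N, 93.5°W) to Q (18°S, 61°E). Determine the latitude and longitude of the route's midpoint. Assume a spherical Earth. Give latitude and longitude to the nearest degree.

Write both endpoints as unit vectors p₁, p₂ with components (cos φ cos λ, cos φ sin λ, sin φ).
The central angle between the endpoints is δ = arccos(p₁·p₂) ≈ 2.306 rad (132.1°).
Interpolate at f = 1/2 with slerp weights a = sin((1−f)δ)/sin δ ≈ 1.232, b = sin(fδ)/sin δ ≈ 1.232.
p = a·p₁ + b·p₂ ≈ (0.533, 0.457, 0.712); φ = arcsin(p_z) ≈ 45.40°, λ = atan2(p_y, p_x) ≈ 40.59°.

≈ (45°N, 41°E)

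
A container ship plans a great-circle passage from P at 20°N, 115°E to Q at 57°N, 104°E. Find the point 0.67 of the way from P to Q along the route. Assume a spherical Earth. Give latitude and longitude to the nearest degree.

≈ 45°N, 109°E

Convert each endpoint to a unit vector on the sphere (x = cos φ cos λ, y = cos φ sin λ, z = sin φ).
The central angle between the endpoints is δ = arccos(p₁·p₂) ≈ 0.661 rad (37.9°).
Interpolate at f = 0.67 with slerp weights a = sin((1−f)δ)/sin δ ≈ 0.353, b = sin(fδ)/sin δ ≈ 0.698.
p = a·p₁ + b·p₂ ≈ (-0.232, 0.669, 0.706); φ = arcsin(p_z) ≈ 44.91°, λ = atan2(p_y, p_x) ≈ 109.12°.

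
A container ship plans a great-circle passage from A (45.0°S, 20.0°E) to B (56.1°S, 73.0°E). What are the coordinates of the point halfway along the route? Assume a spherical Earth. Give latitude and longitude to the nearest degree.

From cos δ = sin φ₁ sin φ₂ + cos φ₁ cos φ₂ cos Δλ, the central angle is δ ≈ 0.602 rad (34.5°).
Interpolate at f = 1/2 with slerp weights a = sin((1−f)δ)/sin δ ≈ 0.524, b = sin(fδ)/sin δ ≈ 0.524.
p = a·p₁ + b·p₂ ≈ (0.433, 0.406, -0.805); φ = arcsin(p_z) ≈ -53.58°, λ = atan2(p_y, p_x) ≈ 43.13°.

≈ (54°S, 43°E)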